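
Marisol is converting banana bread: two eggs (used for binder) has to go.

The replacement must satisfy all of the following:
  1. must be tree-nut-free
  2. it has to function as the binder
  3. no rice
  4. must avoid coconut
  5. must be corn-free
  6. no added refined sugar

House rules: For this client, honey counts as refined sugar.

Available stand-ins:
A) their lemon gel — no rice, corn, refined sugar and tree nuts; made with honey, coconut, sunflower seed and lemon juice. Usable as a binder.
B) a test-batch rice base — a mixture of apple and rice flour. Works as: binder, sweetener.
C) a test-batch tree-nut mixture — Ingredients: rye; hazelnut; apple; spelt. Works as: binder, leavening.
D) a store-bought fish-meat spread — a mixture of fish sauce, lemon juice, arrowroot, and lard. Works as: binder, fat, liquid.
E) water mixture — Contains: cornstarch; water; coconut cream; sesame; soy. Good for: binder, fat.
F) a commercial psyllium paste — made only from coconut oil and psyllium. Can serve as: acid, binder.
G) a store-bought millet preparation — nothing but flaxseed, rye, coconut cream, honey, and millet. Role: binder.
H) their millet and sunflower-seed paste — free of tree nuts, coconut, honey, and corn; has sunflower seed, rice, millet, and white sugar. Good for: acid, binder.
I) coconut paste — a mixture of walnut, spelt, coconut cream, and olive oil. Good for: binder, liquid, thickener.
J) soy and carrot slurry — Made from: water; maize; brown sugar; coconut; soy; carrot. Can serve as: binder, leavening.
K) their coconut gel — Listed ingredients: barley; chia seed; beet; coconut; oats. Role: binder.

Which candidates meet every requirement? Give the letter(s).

A: has honey, so not no-added-sugar; has coconut, so not coconut-free — out
B: has rice flour, so not rice-free — reject
C: has hazelnut, so not tree-nut-free — reject
D: no-added-sugar, no corn — valid
E: has cornstarch, so not corn-free; has coconut cream, so not coconut-free — out
F: has coconut oil, so not coconut-free — reject
G: has honey, so not no-added-sugar; has coconut cream, so not coconut-free — out
H: has white sugar, so not no-added-sugar; has rice, so not rice-free — no
I: has walnut, so not tree-nut-free; has coconut cream, so not coconut-free — no
J: has brown sugar, so not no-added-sugar; has maize, so not corn-free (and 1 more) — no
K: has coconut, so not coconut-free — no

D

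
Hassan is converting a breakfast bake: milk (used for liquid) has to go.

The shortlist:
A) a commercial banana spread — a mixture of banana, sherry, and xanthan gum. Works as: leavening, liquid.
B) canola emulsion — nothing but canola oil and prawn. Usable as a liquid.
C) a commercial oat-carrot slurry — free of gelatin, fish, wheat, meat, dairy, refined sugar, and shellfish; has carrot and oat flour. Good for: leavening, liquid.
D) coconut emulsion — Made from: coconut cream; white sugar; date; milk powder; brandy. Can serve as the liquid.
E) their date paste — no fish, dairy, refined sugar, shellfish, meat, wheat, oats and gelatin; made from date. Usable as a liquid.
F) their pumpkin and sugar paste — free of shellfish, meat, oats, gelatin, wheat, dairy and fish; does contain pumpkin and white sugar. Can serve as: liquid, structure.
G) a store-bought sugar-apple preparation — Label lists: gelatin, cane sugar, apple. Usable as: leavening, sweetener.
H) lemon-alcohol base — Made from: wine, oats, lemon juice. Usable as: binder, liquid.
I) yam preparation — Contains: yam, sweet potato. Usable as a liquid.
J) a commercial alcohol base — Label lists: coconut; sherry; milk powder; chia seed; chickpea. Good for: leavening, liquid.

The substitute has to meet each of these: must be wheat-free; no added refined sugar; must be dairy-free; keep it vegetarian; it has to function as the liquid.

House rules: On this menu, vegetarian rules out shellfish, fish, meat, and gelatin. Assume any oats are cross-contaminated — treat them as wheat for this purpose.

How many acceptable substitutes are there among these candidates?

3

A: every rule checks out — valid
B: has prawn, so not vegetarian — no
C: has oat flour, so not wheat-free — reject
D: has milk powder, so not dairy-free; has white sugar, so not no-added-sugar — out
E: works as a liquid, vegetarian, no dairy — keep
F: has white sugar, so not no-added-sugar — out
G: not usable as a liquid; has gelatin, so not vegetarian (and 1 more) — reject
H: has oats, so not wheat-free — no
I: only sweet potato and yam; none excluded — keep
J: has milk powder, so not dairy-free — no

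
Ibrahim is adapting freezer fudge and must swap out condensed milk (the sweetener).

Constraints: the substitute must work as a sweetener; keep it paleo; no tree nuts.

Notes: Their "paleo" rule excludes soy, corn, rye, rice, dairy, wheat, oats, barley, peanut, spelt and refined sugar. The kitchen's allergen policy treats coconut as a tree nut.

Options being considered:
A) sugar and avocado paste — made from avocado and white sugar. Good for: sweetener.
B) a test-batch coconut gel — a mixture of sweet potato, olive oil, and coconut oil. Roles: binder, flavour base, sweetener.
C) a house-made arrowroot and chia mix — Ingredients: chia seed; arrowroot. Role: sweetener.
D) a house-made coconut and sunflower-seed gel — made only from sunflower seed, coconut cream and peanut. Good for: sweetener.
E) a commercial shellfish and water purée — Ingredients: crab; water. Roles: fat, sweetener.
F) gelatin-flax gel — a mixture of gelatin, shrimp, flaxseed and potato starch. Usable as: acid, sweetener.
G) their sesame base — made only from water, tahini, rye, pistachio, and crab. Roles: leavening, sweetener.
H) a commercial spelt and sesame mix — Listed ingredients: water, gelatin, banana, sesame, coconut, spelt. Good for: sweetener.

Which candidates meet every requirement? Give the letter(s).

C, E, F

A: has white sugar, so not paleo — out
B: has coconut oil, so not tree-nut-free — no
C: only arrowroot and chia seed; none excluded — keep
D: has peanut, so not paleo; has coconut cream, so not tree-nut-free — no
E: all constraints satisfied — keep
F: nothing on the exclusion list — valid
G: has rye, so not paleo; has pistachio, so not tree-nut-free — no
H: has spelt, so not paleo; has coconut, so not tree-nut-free — no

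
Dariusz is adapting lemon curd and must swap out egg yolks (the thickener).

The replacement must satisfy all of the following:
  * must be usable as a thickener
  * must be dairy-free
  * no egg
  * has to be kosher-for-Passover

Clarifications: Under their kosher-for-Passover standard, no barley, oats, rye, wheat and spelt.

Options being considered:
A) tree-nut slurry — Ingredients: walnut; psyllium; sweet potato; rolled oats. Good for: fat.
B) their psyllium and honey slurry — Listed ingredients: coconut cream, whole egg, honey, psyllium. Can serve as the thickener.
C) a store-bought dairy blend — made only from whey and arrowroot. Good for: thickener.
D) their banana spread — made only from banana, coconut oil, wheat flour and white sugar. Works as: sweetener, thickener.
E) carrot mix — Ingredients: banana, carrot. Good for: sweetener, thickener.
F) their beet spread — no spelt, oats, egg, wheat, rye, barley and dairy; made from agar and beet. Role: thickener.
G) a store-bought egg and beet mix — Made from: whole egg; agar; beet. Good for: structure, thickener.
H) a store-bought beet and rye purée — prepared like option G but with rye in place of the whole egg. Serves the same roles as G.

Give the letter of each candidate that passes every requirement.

E, F

A: not usable as a thickener; has rolled oats, so not kosher-for-Passover — out
B: has whole egg, so not egg-free — no
C: has whey, so not dairy-free — reject
D: has wheat flour, so not kosher-for-Passover — no
E: no egg, kosher-for-Passover — valid
F: all constraints satisfied — OK
G: has whole egg, so not egg-free — no
H: has rye, so not kosher-for-Passover — out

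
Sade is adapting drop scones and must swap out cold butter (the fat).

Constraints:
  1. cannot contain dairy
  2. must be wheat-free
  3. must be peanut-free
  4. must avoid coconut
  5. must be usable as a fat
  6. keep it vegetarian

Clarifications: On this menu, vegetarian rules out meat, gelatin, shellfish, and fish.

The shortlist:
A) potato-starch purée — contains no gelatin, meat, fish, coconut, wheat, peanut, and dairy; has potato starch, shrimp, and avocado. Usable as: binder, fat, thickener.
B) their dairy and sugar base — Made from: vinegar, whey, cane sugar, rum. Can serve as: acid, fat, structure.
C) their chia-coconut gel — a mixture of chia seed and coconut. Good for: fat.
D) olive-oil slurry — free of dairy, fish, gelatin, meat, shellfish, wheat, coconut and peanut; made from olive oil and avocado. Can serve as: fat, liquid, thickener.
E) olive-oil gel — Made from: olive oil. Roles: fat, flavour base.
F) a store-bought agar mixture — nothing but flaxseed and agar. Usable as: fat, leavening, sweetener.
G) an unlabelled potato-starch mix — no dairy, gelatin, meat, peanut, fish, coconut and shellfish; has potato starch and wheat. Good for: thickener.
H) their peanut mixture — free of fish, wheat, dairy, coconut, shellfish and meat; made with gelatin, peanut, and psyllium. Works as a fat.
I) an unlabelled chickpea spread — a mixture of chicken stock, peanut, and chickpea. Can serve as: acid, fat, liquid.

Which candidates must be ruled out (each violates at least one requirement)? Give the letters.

A: has shrimp, so not vegetarian — reject
B: has whey, so not dairy-free — reject
C: has coconut, so not coconut-free — out
D: no coconut, vegetarian — keep
E: nothing on the exclusion list — OK
F: works as a fat, vegetarian, no peanut — OK
G: not usable as a fat; has wheat, so not wheat-free — out
H: has gelatin, so not vegetarian; has peanut, so not peanut-free — reject
I: has chicken stock, so not vegetarian; has peanut, so not peanut-free — no

A, B, C, G, H, I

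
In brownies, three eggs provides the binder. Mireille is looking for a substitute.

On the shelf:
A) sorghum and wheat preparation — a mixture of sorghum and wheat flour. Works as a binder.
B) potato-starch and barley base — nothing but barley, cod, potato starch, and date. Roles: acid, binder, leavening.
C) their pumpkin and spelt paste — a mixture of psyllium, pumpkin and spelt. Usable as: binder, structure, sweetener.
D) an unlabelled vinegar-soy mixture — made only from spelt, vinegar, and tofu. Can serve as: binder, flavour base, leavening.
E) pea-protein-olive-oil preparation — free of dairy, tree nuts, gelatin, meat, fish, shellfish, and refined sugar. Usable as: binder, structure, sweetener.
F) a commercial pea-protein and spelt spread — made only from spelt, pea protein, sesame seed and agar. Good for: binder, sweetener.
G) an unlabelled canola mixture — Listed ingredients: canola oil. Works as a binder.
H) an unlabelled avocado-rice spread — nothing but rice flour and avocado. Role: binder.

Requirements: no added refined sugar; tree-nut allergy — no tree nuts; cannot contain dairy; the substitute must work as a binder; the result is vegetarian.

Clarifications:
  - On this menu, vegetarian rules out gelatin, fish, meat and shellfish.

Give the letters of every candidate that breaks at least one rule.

A: only wheat flour and sorghum; none excluded — valid
B: has cod, so not vegetarian — no
C: works as a binder, no tree nuts, no refined sugar — keep
D: only tofu, spelt, and vinegar; none excluded — valid
E: works as a binder, no dairy, no refined sugar — OK
F: sesame seed and spelt etc. — none of it excluded — OK
G: only canola oil; none excluded — OK
H: only rice flour and avocado; none excluded — keep

B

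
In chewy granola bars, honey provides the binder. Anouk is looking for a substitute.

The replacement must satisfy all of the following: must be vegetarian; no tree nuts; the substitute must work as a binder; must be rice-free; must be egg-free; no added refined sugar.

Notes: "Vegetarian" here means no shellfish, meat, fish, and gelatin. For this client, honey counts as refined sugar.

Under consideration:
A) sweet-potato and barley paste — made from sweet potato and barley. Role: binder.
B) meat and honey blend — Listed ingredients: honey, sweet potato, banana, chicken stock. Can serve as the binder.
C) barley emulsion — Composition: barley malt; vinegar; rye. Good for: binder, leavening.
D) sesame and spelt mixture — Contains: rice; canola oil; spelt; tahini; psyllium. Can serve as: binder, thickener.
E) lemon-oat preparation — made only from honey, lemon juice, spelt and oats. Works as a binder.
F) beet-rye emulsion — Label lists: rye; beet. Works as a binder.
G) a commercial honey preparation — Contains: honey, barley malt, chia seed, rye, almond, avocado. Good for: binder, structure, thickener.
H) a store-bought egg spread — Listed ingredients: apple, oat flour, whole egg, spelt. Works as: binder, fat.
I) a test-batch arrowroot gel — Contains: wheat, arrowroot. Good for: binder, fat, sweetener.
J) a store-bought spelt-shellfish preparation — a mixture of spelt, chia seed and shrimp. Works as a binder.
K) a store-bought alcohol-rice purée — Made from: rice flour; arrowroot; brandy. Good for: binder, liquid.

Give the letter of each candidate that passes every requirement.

A, C, F, I

A: every rule checks out — valid
B: has chicken stock, so not vegetarian; has honey, so not no-added-sugar — out
C: all constraints satisfied — OK
D: has rice, so not rice-free — reject
E: has honey, so not no-added-sugar — out
F: works as a binder, vegetarian, no egg — keep
G: has honey, so not no-added-sugar; has almond, so not tree-nut-free — no
H: has whole egg, so not egg-free — out
I: only wheat and arrowroot; none excluded — OK
J: has shrimp, so not vegetarian — out
K: has rice flour, so not rice-free — reject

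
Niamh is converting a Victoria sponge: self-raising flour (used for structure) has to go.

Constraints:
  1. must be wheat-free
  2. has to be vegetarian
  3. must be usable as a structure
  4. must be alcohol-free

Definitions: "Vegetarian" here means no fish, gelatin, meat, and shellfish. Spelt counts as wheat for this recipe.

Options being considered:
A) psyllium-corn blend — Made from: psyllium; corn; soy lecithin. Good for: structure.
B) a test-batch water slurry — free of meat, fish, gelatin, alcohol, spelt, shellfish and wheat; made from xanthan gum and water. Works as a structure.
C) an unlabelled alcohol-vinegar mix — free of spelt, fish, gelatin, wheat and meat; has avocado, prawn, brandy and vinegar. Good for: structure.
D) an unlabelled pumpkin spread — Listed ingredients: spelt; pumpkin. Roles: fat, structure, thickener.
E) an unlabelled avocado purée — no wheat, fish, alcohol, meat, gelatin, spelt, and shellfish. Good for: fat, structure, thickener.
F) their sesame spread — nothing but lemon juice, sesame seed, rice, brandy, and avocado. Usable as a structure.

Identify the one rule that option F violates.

alcohol-free

usable as a structure: satisfied
vegetarian: satisfied
wheat-free: satisfied
alcohol-free: has brandy — fails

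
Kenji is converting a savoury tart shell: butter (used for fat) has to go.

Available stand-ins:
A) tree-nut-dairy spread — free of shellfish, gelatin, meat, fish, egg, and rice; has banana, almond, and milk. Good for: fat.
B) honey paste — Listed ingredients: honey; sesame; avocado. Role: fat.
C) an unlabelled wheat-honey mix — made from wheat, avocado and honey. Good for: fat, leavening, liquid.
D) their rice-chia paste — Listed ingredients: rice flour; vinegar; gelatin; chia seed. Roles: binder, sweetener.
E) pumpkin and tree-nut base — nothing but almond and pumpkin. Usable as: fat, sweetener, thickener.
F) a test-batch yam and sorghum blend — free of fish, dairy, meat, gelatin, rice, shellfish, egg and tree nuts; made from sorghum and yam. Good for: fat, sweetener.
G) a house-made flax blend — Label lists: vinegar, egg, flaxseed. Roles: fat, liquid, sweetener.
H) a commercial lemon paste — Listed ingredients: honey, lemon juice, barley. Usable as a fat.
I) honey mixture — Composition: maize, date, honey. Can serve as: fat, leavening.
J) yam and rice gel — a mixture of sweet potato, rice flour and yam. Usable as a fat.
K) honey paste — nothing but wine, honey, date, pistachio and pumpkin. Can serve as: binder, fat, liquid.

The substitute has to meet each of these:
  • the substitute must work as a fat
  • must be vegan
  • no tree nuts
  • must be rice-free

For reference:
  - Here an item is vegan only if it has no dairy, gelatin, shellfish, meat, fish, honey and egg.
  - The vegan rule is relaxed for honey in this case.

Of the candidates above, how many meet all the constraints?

A: has milk, so not vegan; has almond, so not tree-nut-free — reject
B: honey is permitted under the vegan carve-out; nothing else excluded — OK
C: honey is permitted under the vegan carve-out; nothing else excluded — OK
D: not usable as a fat; has gelatin, so not vegan (and 1 more) — reject
E: has almond, so not tree-nut-free — reject
F: all constraints satisfied — keep
G: has egg, so not vegan — no
H: honey is permitted under the vegan carve-out; nothing else excluded — keep
I: honey is permitted under the vegan carve-out; nothing else excluded — valid
J: has rice flour, so not rice-free — out
K: has pistachio, so not tree-nut-free — out

5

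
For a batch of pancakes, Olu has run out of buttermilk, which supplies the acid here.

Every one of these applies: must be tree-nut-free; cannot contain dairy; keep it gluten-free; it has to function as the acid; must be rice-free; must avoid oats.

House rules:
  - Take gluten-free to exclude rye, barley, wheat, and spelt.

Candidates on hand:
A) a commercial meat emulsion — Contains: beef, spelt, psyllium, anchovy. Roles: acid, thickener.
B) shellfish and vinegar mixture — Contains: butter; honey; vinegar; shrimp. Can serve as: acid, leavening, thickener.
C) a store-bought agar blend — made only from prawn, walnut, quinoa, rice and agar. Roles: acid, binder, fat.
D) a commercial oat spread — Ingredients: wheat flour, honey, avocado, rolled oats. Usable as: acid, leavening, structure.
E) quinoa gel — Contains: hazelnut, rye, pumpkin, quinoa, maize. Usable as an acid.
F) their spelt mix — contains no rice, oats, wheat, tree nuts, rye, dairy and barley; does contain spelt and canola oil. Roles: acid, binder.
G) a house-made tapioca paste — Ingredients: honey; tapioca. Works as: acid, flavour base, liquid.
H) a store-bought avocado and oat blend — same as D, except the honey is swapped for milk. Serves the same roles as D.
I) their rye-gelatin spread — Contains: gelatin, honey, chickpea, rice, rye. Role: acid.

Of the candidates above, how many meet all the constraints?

A: has spelt, so not gluten-free — no
B: has butter, so not dairy-free — out
C: has rice, so not rice-free; has walnut, so not tree-nut-free — no
D: has wheat flour, so not gluten-free; has rolled oats, so not oat-free — out
E: has rye, so not gluten-free; has hazelnut, so not tree-nut-free — out
F: has spelt, so not gluten-free — no
G: every rule checks out — OK
H: has wheat flour, so not gluten-free; has milk, so not dairy-free (and 1 more) — no
I: has rye, so not gluten-free; has rice, so not rice-free — no

1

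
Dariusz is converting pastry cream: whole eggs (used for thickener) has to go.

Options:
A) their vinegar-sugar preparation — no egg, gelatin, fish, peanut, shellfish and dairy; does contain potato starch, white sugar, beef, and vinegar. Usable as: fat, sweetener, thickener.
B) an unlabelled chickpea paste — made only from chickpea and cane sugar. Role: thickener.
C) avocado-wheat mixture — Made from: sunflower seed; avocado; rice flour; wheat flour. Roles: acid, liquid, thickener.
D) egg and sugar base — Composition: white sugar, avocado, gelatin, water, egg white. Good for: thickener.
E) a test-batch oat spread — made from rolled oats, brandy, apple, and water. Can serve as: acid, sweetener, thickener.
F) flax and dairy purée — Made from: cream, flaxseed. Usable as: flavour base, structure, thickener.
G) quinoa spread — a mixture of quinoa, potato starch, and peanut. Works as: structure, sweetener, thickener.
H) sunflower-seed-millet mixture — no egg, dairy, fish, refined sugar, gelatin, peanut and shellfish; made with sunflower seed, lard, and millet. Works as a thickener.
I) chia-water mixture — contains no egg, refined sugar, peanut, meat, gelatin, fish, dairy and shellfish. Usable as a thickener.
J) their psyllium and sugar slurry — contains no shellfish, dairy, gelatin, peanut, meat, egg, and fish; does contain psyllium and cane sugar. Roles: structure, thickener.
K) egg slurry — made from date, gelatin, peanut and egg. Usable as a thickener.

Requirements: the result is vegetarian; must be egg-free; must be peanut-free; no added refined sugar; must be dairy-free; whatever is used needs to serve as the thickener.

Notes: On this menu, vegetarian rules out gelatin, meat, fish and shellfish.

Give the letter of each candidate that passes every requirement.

A: has beef, so not vegetarian; has white sugar, so not no-added-sugar — out
B: has cane sugar, so not no-added-sugar — out
C: rice flour and wheat flour etc. — none of it excluded — valid
D: has gelatin, so not vegetarian; has white sugar, so not no-added-sugar (and 1 more) — no
E: no peanut, no egg — OK
F: has cream, so not dairy-free — reject
G: has peanut, so not peanut-free — out
H: has lard, so not vegetarian — no
I: nothing on the exclusion list — keep
J: has cane sugar, so not no-added-sugar — reject
K: has gelatin, so not vegetarian; has egg, so not egg-free (and 1 more) — no

C, E, I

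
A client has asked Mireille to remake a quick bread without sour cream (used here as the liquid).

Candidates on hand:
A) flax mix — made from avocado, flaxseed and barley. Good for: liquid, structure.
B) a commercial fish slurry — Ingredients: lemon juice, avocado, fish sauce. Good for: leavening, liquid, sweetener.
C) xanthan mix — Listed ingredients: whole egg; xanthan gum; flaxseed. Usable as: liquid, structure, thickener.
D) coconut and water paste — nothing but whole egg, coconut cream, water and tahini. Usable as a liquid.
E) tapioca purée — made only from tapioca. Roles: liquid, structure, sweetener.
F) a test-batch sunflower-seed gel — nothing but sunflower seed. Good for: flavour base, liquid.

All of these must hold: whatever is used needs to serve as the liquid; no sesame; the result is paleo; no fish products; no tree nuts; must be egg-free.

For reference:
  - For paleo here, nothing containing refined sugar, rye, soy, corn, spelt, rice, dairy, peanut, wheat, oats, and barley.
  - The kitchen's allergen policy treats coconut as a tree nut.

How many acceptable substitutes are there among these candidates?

A: has barley, so not paleo — reject
B: has fish sauce, so not fish-free — out
C: has whole egg, so not egg-free — reject
D: has whole egg, so not egg-free; has tahini, so not sesame-free (and 1 more) — out
E: only tapioca; none excluded — keep
F: only sunflower seed; none excluded — OK

2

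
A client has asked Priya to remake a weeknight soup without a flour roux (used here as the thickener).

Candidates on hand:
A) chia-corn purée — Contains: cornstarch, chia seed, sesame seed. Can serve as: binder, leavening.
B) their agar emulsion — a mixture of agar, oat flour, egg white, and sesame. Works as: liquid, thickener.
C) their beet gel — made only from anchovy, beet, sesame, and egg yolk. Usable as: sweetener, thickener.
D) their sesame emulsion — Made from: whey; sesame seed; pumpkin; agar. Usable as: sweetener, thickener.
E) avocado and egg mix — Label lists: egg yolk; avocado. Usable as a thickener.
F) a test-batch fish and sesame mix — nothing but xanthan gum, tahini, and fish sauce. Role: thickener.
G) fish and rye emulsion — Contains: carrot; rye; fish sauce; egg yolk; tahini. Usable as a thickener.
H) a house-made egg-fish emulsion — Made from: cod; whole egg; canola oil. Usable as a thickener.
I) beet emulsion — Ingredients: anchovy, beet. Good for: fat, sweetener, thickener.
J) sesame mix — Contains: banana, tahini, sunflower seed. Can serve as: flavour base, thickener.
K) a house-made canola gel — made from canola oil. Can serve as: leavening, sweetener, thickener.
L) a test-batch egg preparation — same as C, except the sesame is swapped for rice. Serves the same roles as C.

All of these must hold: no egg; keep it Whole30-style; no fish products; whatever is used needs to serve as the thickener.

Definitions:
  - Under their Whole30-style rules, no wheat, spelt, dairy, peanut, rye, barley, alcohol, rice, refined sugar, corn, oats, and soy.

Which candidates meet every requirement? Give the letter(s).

J, K

A: not usable as a thickener; has cornstarch, so not Whole30-style — out
B: has oat flour, so not Whole30-style; has egg white, so not egg-free — reject
C: has egg yolk, so not egg-free; has anchovy, so not fish-free — out
D: has whey, so not Whole30-style — no
E: has egg yolk, so not egg-free — no
F: has fish sauce, so not fish-free — reject
G: has rye, so not Whole30-style; has egg yolk, so not egg-free (and 1 more) — reject
H: has whole egg, so not egg-free; has cod, so not fish-free — no
I: has anchovy, so not fish-free — out
J: Whole30-style, no fish — valid
K: works as a thickener, Whole30-style, no egg — OK
L: has rice, so not Whole30-style; has egg yolk, so not egg-free (and 1 more) — out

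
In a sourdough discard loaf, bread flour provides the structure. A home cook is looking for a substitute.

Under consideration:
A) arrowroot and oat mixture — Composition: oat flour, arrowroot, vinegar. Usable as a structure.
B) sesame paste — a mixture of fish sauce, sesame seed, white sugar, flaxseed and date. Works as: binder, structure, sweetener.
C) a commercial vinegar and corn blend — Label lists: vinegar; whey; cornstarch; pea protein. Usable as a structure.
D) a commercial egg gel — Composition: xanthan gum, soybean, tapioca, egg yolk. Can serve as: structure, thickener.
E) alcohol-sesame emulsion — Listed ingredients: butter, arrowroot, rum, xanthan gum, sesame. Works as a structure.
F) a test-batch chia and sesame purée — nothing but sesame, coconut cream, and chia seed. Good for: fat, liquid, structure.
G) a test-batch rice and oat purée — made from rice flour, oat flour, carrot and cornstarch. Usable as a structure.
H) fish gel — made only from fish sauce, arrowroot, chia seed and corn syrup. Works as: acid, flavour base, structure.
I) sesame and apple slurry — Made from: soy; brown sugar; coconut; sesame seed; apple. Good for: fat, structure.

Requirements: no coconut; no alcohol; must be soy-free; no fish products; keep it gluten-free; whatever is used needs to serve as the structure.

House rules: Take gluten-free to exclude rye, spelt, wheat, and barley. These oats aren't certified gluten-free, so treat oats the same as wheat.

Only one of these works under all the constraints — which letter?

A: has oat flour, so not gluten-free — out
B: has fish sauce, so not fish-free — out
C: cornstarch and whey etc. — none of it excluded — OK
D: has soybean, so not soy-free — no
E: has rum, so not alcohol-free — no
F: has coconut cream, so not coconut-free — no
G: has oat flour, so not gluten-free — no
H: has fish sauce, so not fish-free — out
I: has soy, so not soy-free; has coconut, so not coconut-free — reject

C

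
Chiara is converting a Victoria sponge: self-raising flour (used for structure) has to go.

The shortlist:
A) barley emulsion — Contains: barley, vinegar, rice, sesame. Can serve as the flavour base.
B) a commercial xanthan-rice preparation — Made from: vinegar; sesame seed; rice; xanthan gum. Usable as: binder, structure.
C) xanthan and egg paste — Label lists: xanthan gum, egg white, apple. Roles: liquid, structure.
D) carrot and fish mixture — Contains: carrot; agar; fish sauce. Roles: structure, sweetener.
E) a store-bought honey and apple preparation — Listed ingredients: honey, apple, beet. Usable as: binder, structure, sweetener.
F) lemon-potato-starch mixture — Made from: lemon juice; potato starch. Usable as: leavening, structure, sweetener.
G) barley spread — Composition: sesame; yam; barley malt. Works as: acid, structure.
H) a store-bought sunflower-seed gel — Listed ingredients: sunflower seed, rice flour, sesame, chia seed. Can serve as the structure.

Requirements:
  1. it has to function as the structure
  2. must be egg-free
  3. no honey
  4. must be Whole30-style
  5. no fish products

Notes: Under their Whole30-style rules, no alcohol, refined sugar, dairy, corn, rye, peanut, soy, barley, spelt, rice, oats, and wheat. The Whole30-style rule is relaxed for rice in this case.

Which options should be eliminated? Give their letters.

A, C, D, E, G

A: not usable as a structure; has barley, so not Whole30-style — no
B: rice is permitted under the Whole30-style carve-out; nothing else excluded — valid
C: has egg white, so not egg-free — reject
D: has fish sauce, so not fish-free — out
E: has honey, so not honey-free — no
F: works as a structure, Whole30-style, no egg — OK
G: has barley malt, so not Whole30-style — no
H: rice is permitted under the Whole30-style carve-out; nothing else excluded — keep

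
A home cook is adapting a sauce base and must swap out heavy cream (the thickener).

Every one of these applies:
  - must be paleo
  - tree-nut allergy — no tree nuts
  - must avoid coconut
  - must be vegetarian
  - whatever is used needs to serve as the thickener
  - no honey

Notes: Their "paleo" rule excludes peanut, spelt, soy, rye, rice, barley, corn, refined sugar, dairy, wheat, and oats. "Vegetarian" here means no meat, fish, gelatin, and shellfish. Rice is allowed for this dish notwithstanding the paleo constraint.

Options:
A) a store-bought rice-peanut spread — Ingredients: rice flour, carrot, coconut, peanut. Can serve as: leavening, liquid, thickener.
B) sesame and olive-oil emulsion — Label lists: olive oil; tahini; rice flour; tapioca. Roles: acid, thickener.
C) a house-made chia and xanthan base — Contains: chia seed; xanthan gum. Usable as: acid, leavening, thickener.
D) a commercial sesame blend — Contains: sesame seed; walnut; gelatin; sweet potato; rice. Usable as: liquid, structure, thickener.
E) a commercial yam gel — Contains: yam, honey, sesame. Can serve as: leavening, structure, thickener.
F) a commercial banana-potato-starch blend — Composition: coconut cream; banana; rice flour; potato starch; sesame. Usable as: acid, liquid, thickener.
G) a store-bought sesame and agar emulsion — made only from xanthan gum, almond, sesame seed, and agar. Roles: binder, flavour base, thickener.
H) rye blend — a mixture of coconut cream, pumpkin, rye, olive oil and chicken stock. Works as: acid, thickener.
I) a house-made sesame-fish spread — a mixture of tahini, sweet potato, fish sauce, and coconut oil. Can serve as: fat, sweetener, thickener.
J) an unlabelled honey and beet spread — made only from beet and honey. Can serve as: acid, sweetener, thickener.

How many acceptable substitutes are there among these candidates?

A: has peanut, so not paleo; has coconut, so not coconut-free — no
B: rice is permitted under the paleo carve-out; nothing else excluded — OK
C: only chia seed and xanthan gum; none excluded — keep
D: has gelatin, so not vegetarian; has walnut, so not tree-nut-free — out
E: has honey, so not honey-free — no
F: has coconut cream, so not coconut-free — reject
G: has almond, so not tree-nut-free — reject
H: has rye, so not paleo; has chicken stock, so not vegetarian (and 1 more) — reject
I: has fish sauce, so not vegetarian; has coconut oil, so not coconut-free — out
J: has honey, so not honey-free — reject

2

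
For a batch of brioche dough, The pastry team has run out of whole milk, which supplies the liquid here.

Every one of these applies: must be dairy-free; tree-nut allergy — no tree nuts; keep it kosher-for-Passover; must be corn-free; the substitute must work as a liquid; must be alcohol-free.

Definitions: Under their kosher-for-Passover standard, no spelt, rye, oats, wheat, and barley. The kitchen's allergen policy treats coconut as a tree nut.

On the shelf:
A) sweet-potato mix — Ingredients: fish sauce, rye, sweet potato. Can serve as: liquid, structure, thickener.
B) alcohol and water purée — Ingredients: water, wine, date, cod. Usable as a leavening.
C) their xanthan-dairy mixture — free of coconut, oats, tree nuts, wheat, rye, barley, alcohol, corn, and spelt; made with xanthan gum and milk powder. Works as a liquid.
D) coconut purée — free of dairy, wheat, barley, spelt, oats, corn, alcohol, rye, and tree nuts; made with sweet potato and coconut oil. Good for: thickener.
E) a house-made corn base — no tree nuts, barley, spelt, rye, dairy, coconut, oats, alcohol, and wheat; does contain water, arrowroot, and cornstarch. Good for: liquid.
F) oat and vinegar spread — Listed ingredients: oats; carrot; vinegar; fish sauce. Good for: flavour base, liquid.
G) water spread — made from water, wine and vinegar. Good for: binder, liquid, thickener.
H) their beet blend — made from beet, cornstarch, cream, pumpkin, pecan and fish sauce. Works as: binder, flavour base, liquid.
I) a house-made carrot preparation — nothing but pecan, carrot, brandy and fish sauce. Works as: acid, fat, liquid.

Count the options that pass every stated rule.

A: has rye, so not kosher-for-Passover — no
B: not usable as a liquid; has wine, so not alcohol-free — reject
C: has milk powder, so not dairy-free — out
D: not usable as a liquid; has coconut oil, so not tree-nut-free — reject
E: has cornstarch, so not corn-free — out
F: has oats, so not kosher-for-Passover — reject
G: has wine, so not alcohol-free — reject
H: has cream, so not dairy-free; has pecan, so not tree-nut-free (and 1 more) — no
I: has brandy, so not alcohol-free; has pecan, so not tree-nut-free — reject

0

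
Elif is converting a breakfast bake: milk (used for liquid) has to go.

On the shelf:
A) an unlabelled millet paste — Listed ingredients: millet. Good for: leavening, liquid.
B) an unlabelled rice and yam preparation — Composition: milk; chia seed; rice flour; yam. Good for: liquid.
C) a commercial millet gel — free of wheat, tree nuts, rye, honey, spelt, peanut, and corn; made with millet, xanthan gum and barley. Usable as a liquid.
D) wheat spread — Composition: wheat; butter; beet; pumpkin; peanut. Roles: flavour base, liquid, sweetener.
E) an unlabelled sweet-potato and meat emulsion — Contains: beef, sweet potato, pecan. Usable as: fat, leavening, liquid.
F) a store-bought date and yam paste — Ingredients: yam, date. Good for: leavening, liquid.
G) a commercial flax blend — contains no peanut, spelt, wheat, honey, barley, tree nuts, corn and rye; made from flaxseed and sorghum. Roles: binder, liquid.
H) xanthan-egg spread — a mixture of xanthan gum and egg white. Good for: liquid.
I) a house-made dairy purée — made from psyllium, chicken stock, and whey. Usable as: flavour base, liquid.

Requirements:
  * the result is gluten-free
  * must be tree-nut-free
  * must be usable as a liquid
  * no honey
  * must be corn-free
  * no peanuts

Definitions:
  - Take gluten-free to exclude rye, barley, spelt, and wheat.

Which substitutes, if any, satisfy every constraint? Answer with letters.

A: all constraints satisfied — OK
B: milk and rice flour etc. — none of it excluded — keep
C: has barley, so not gluten-free — out
D: has wheat, so not gluten-free; has peanut, so not peanut-free — reject
E: has pecan, so not tree-nut-free — reject
F: works as a liquid, gluten-free, no honey — valid
G: no corn, gluten-free — valid
H: all constraints satisfied — valid
I: every rule checks out — OK

A, B, F, G, H, I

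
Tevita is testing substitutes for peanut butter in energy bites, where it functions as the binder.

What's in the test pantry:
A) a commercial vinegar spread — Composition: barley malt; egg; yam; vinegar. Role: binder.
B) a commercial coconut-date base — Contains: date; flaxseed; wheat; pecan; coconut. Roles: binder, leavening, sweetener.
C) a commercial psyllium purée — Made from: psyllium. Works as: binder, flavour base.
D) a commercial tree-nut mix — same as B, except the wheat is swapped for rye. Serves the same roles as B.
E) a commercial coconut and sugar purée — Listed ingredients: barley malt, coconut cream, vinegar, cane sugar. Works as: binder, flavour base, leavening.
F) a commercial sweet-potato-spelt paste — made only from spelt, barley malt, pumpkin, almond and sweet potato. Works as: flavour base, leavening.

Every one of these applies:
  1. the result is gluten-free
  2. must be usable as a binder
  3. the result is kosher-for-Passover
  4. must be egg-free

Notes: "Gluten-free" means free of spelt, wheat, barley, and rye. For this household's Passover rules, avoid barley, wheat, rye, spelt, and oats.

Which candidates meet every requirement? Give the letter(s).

A: has barley malt, so not gluten-free; has barley malt, so not kosher-for-Passover (and 1 more) — no
B: has wheat, so not gluten-free; has wheat, so not kosher-for-Passover — out
C: no egg, kosher-for-Passover — valid
D: has rye, so not gluten-free; has rye, so not kosher-for-Passover — out
E: has barley malt, so not gluten-free; has barley malt, so not kosher-for-Passover — reject
F: not usable as a binder; has barley malt, so not gluten-free (and 1 more) — out

C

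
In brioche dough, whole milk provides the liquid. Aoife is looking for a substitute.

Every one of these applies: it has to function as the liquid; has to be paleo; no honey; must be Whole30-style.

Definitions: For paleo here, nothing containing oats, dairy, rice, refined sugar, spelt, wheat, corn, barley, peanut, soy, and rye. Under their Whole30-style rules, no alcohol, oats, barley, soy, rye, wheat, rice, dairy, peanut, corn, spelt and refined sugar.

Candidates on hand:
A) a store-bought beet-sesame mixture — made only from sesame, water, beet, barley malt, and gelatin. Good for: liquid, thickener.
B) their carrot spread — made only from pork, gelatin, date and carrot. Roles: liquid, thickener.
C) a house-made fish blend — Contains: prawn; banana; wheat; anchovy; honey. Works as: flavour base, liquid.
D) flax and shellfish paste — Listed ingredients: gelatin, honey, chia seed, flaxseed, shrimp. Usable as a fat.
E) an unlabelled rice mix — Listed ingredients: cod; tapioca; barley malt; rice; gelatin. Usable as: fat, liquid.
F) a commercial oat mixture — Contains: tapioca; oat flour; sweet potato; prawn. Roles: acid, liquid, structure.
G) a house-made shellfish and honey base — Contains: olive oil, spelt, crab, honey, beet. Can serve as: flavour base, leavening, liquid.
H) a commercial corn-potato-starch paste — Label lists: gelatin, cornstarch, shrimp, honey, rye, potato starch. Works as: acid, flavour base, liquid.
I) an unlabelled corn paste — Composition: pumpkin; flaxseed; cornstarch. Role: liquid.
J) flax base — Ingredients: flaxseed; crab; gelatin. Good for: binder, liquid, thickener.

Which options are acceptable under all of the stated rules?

A: has barley malt, so not paleo; has barley malt, so not Whole30-style — reject
B: works as a liquid, Whole30-style, no honey — OK
C: has wheat, so not paleo; has wheat, so not Whole30-style (and 1 more) — reject
D: not usable as a liquid; has honey, so not honey-free — no
E: has barley malt, so not paleo; has barley malt, so not Whole30-style — reject
F: has oat flour, so not paleo; has oat flour, so not Whole30-style — out
G: has spelt, so not paleo; has spelt, so not Whole30-style (and 1 more) — no
H: has cornstarch, so not paleo; has cornstarch, so not Whole30-style (and 1 more) — reject
I: has cornstarch, so not paleo; has cornstarch, so not Whole30-style — out
J: works as a liquid, Whole30-style, no honey — valid

B, J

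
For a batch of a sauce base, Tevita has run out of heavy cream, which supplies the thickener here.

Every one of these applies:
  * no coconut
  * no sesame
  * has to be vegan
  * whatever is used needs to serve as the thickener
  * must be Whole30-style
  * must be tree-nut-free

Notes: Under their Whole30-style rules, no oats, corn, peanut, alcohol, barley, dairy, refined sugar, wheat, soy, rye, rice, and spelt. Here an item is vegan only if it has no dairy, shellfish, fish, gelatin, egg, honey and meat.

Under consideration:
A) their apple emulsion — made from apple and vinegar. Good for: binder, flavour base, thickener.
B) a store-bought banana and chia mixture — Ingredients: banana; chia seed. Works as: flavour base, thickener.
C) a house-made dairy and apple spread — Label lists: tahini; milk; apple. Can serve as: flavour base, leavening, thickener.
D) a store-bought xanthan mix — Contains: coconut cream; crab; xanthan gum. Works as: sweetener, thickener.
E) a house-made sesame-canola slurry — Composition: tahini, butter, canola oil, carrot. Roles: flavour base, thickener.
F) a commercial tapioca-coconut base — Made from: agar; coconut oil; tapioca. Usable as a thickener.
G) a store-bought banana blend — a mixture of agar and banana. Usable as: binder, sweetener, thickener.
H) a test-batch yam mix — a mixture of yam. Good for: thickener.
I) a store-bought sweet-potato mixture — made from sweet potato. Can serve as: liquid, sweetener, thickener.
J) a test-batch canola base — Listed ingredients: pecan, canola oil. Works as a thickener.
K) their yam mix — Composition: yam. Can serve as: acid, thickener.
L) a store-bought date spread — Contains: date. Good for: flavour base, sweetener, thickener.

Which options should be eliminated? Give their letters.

C, D, E, F, J

A: only vinegar and apple; none excluded — OK
B: every rule checks out — OK
C: has milk, so not Whole30-style; has milk, so not vegan (and 1 more) — reject
D: has crab, so not vegan; has coconut cream, so not coconut-free — out
E: has butter, so not Whole30-style; has butter, so not vegan (and 1 more) — out
F: has coconut oil, so not coconut-free — no
G: works as a thickener, Whole30-style, no coconut — OK
H: all constraints satisfied — OK
I: every rule checks out — OK
J: has pecan, so not tree-nut-free — reject
K: only yam; none excluded — OK
L: nothing on the exclusion list — valid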